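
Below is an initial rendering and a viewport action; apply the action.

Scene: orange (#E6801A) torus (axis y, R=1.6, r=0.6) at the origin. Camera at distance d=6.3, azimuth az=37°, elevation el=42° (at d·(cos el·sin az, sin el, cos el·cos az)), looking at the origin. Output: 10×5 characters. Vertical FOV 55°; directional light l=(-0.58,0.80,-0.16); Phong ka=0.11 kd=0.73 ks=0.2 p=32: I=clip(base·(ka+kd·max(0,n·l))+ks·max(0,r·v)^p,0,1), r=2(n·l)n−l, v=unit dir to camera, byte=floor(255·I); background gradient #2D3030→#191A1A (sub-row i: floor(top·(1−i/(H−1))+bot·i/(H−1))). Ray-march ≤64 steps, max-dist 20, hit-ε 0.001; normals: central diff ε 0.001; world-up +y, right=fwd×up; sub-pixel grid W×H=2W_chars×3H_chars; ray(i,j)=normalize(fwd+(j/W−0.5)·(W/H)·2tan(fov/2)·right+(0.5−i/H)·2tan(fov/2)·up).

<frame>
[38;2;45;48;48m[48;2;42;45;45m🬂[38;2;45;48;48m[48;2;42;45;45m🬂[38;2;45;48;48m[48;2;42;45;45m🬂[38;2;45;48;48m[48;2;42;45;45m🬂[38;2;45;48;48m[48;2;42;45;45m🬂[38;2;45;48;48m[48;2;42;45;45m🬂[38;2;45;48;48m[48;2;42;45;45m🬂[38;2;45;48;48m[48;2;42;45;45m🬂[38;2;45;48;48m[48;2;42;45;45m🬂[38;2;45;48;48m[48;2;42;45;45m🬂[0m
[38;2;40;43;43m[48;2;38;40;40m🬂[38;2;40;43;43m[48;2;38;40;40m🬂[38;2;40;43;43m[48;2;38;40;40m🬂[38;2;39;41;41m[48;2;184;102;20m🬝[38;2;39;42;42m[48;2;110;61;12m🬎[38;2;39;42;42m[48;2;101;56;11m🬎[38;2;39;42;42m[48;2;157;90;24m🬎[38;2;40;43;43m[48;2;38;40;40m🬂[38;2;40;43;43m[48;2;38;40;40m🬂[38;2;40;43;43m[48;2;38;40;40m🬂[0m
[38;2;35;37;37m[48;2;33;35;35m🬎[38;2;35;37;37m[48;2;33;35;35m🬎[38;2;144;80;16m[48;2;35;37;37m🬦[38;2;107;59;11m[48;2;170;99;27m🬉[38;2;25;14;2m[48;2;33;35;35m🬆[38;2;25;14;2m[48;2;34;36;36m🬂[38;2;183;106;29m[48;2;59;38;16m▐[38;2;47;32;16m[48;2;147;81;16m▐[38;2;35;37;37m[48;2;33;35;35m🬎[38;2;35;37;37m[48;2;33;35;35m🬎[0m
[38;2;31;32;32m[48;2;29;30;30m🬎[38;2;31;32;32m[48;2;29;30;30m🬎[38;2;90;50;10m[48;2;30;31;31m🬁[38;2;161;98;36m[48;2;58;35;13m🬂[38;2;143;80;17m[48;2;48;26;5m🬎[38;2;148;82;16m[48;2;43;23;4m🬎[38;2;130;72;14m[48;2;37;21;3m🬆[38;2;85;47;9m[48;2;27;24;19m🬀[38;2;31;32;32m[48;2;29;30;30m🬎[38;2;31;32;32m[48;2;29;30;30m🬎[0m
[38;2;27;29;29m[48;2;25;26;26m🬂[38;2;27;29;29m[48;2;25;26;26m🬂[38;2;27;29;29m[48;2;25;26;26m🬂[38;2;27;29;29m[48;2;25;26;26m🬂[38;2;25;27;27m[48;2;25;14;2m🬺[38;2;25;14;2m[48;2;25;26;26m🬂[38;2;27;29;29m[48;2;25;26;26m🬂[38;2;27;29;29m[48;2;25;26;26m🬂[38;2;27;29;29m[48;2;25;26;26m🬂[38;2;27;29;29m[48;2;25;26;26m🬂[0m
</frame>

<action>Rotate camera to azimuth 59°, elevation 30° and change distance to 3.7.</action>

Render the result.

<frame>
[38;2;45;48;48m[48;2;42;45;45m🬂[38;2;45;48;48m[48;2;42;45;45m🬂[38;2;45;48;48m[48;2;42;45;45m🬂[38;2;45;48;48m[48;2;42;45;45m🬂[38;2;45;48;48m[48;2;42;45;45m🬂[38;2;45;48;48m[48;2;42;45;45m🬂[38;2;45;48;48m[48;2;42;45;45m🬂[38;2;45;48;48m[48;2;42;45;45m🬂[38;2;45;48;48m[48;2;42;45;45m🬂[38;2;45;48;48m[48;2;42;45;45m🬂[0m
[38;2;40;43;43m[48;2;38;40;40m🬂[38;2;39;41;41m[48;2;166;92;18m🬝[38;2;39;42;42m[48;2;141;80;18m🬎[38;2;54;40;25m[48;2;154;90;25m🬰[38;2;116;70;24m[48;2;32;28;22m🬋[38;2;109;65;20m[48;2;32;28;22m🬋[38;2;158;100;42m[48;2;51;38;25m🬋[38;2;39;42;42m[48;2;150;87;24m🬊[38;2;39;42;42m[48;2;153;85;17m🬎[38;2;40;43;43m[48;2;38;40;40m🬂[0m
[38;2;130;72;14m[48;2;35;37;37m🬦[38;2;157;87;17m[48;2;141;78;16m🬬[38;2;121;67;13m[48;2;160;89;18m🬉[38;2;31;20;9m[48;2;171;95;19m🬬[38;2;25;14;2m[48;2;33;35;35m🬎[38;2;25;14;2m[48;2;33;35;35m🬊[38;2;27;15;2m[48;2;33;35;35m🬎[38;2;87;48;9m[48;2;170;94;19m🬄[38;2;168;93;18m[48;2;150;83;16m🬝[38;2;36;38;38m[48;2;125;69;13m🬁[0m
[38;2;87;48;9m[48;2;43;23;4m🬊[38;2;121;67;13m[48;2;82;45;8m🬊[38;2;158;92;26m[48;2;107;59;12m🬂[38;2;159;92;26m[48;2;103;57;11m🬎[38;2;178;108;38m[48;2;108;60;12m🬎[38;2;171;100;29m[48;2;108;59;12m🬎[38;2;161;91;19m[48;2;112;62;12m🬆[38;2;145;81;16m[48;2;99;55;10m🬆[38;2;123;68;13m[48;2;78;43;8m🬆[38;2;88;49;9m[48;2;42;23;4m🬆[0m
[38;2;25;27;27m[48;2;25;14;2m🬲[38;2;45;24;4m[48;2;25;14;2m🬂[38;2;63;35;6m[48;2;28;16;2m🬂[38;2;73;40;8m[48;2;33;18;3m🬂[38;2;77;43;8m[48;2;35;20;3m🬂[38;2;76;42;8m[48;2;35;19;3m🬂[38;2;70;39;7m[48;2;32;17;3m🬂[38;2;58;32;6m[48;2;26;14;2m🬂[38;2;45;25;5m[48;2;26;14;2m🬀[38;2;25;14;2m[48;2;25;26;26m🬝[0m
</frame>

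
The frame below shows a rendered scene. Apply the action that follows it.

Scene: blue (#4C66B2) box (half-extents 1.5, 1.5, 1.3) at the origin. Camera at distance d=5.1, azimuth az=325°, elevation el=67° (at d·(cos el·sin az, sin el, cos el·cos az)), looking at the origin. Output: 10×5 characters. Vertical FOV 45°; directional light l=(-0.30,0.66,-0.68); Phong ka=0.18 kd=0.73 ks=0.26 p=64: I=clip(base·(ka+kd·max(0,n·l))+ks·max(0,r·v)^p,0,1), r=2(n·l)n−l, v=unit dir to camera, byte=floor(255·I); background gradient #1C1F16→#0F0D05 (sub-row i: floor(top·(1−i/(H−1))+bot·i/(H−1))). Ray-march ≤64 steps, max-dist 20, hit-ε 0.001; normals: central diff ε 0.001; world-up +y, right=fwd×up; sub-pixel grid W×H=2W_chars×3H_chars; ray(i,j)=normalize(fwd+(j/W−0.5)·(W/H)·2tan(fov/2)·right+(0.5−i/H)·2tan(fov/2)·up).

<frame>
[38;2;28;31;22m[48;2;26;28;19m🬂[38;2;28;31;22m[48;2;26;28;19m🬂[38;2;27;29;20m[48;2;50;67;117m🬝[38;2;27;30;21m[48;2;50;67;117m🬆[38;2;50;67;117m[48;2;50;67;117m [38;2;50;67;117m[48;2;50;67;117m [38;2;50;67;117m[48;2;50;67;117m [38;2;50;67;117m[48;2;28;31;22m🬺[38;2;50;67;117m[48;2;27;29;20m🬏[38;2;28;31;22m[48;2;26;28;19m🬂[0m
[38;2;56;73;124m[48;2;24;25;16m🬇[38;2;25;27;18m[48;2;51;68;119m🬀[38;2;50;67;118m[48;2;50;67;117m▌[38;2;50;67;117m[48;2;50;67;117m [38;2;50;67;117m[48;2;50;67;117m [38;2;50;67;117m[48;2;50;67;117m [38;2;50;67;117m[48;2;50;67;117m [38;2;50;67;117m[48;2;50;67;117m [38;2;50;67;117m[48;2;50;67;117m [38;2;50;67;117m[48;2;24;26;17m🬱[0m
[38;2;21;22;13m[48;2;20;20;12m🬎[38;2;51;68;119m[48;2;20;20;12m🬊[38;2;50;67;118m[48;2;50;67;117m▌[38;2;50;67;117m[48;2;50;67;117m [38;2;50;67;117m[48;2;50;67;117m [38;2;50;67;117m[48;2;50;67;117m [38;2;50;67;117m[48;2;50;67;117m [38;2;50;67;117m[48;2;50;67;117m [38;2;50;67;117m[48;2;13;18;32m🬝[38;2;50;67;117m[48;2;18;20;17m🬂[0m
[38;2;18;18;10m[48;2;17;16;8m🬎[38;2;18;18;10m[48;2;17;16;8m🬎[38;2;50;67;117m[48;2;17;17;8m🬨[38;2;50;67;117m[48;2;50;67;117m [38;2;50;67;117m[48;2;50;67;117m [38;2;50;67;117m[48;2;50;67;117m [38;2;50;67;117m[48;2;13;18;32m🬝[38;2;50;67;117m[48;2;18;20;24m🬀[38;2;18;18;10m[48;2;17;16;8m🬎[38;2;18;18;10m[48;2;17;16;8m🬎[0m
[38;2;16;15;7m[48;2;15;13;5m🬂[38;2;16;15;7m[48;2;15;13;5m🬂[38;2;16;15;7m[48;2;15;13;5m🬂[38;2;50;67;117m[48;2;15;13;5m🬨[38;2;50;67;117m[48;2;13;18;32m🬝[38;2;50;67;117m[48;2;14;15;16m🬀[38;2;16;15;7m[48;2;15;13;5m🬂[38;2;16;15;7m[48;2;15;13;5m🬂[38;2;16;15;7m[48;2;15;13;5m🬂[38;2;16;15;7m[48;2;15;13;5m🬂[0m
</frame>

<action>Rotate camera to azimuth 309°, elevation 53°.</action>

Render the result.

<frame>
[38;2;28;31;22m[48;2;26;28;19m🬂[38;2;28;31;22m[48;2;26;28;19m🬂[38;2;27;29;20m[48;2;50;67;117m🬝[38;2;28;31;22m[48;2;50;67;117m🬂[38;2;50;67;117m[48;2;50;67;117m [38;2;50;67;117m[48;2;50;67;117m [38;2;50;67;117m[48;2;50;67;117m [38;2;28;31;22m[48;2;50;67;117m🬂[38;2;27;30;21m[48;2;50;67;117m🬎[38;2;28;31;22m[48;2;26;28;19m🬂[0m
[38;2;24;25;17m[48;2;30;40;71m🬝[38;2;25;27;18m[48;2;50;67;117m🬀[38;2;50;67;117m[48;2;50;67;117m [38;2;50;67;117m[48;2;50;67;117m [38;2;50;67;117m[48;2;50;67;117m [38;2;50;67;117m[48;2;50;67;117m [38;2;50;67;117m[48;2;50;67;117m [38;2;50;67;117m[48;2;50;67;117m [38;2;50;67;117m[48;2;13;18;32m🬝[38;2;50;67;117m[48;2;23;25;16m🬀[0m
[38;2;21;22;13m[48;2;20;20;12m🬎[38;2;34;45;80m[48;2;20;20;12m🬬[38;2;50;67;117m[48;2;30;40;71m🬎[38;2;50;67;117m[48;2;50;67;117m [38;2;50;67;117m[48;2;50;67;117m [38;2;50;67;117m[48;2;50;67;117m [38;2;50;67;117m[48;2;50;67;117m [38;2;50;67;117m[48;2;13;18;32m🬆[38;2;13;18;32m[48;2;21;21;13m▌[38;2;21;22;13m[48;2;20;20;12m🬎[0m
[38;2;18;18;10m[48;2;17;16;8m🬎[38;2;18;18;10m[48;2;17;16;8m🬎[38;2;30;40;71m[48;2;17;16;8m🬬[38;2;30;40;71m[48;2;50;67;117m🬺[38;2;50;67;117m[48;2;30;40;71m🬎[38;2;50;67;117m[48;2;50;67;117m [38;2;50;67;117m[48;2;16;23;40m🬄[38;2;13;18;32m[48;2;17;17;8m🬕[38;2;18;18;10m[48;2;17;16;8m🬎[38;2;18;18;10m[48;2;17;16;8m🬎[0m
[38;2;16;15;7m[48;2;15;13;5m🬂[38;2;16;15;7m[48;2;15;13;5m🬂[38;2;16;15;7m[48;2;15;13;5m🬂[38;2;30;40;71m[48;2;15;13;5m🬊[38;2;30;40;71m[48;2;30;40;71m [38;2;30;40;71m[48;2;13;18;32m▌[38;2;13;18;32m[48;2;15;13;5m🬆[38;2;16;15;7m[48;2;15;13;5m🬂[38;2;16;15;7m[48;2;15;13;5m🬂[38;2;16;15;7m[48;2;15;13;5m🬂[0m
</frame>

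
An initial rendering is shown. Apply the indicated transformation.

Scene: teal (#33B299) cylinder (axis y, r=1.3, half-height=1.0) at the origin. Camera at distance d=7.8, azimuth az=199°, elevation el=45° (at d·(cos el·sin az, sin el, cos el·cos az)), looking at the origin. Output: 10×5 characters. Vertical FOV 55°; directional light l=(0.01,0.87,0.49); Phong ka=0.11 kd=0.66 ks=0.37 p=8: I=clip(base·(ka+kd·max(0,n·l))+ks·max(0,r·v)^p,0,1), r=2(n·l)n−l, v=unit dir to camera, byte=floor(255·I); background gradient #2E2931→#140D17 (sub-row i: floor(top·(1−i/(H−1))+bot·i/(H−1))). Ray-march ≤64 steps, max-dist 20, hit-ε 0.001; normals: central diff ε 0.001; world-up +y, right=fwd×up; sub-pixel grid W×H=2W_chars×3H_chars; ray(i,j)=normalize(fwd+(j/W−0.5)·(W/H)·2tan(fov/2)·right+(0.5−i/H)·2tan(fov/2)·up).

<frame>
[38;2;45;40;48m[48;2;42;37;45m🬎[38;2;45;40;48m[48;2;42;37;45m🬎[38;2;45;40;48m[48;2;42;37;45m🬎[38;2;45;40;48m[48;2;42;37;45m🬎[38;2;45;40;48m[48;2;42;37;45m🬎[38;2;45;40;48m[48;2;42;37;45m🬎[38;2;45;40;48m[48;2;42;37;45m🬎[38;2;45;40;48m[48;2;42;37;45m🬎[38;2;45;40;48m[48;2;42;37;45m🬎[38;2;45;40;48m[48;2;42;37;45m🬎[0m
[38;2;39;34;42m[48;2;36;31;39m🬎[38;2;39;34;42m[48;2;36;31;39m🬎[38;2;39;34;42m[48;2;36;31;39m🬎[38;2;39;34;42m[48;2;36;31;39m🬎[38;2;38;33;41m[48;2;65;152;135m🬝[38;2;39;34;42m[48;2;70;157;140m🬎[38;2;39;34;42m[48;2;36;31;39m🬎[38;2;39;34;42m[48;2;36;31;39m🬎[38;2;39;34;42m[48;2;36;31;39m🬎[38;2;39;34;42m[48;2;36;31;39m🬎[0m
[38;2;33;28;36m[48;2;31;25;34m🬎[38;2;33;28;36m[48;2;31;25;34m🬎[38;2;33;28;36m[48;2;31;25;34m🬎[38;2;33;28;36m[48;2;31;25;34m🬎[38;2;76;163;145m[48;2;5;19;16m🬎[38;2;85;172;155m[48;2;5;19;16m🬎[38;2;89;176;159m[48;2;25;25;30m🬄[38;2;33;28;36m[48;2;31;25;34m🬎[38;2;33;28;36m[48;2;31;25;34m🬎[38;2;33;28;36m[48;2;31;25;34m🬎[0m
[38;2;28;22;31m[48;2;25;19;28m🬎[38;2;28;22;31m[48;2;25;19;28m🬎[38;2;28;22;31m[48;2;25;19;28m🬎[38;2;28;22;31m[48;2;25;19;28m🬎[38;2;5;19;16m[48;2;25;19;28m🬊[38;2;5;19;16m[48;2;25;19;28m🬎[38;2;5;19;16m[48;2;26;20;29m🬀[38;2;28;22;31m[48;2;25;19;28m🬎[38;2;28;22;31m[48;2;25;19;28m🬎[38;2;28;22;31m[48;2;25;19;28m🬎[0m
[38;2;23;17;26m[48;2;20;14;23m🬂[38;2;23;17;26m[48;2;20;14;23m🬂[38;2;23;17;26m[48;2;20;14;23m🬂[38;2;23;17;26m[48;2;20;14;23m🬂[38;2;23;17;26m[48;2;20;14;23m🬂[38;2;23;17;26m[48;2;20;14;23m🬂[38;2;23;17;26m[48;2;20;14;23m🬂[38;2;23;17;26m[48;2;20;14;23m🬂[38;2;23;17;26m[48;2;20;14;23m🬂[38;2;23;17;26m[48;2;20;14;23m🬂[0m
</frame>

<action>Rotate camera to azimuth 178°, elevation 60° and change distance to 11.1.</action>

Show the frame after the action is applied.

<frame>
[38;2;45;40;48m[48;2;42;37;45m🬎[38;2;45;40;48m[48;2;42;37;45m🬎[38;2;45;40;48m[48;2;42;37;45m🬎[38;2;45;40;48m[48;2;42;37;45m🬎[38;2;45;40;48m[48;2;42;37;45m🬎[38;2;45;40;48m[48;2;42;37;45m🬎[38;2;45;40;48m[48;2;42;37;45m🬎[38;2;45;40;48m[48;2;42;37;45m🬎[38;2;45;40;48m[48;2;42;37;45m🬎[38;2;45;40;48m[48;2;42;37;45m🬎[0m
[38;2;39;34;42m[48;2;36;31;39m🬎[38;2;39;34;42m[48;2;36;31;39m🬎[38;2;39;34;42m[48;2;36;31;39m🬎[38;2;39;34;42m[48;2;36;31;39m🬎[38;2;39;34;42m[48;2;36;31;39m🬎[38;2;39;34;42m[48;2;36;31;39m🬎[38;2;39;34;42m[48;2;36;31;39m🬎[38;2;39;34;42m[48;2;36;31;39m🬎[38;2;39;34;42m[48;2;36;31;39m🬎[38;2;39;34;42m[48;2;36;31;39m🬎[0m
[38;2;33;28;36m[48;2;31;25;34m🬎[38;2;33;28;36m[48;2;31;25;34m🬎[38;2;33;28;36m[48;2;31;25;34m🬎[38;2;33;28;36m[48;2;31;25;34m🬎[38;2;32;27;35m[48;2;125;212;195m▌[38;2;122;208;191m[48;2;126;212;195m🬊[38;2;33;28;36m[48;2;31;25;34m🬎[38;2;33;28;36m[48;2;31;25;34m🬎[38;2;33;28;36m[48;2;31;25;34m🬎[38;2;33;28;36m[48;2;31;25;34m🬎[0m
[38;2;28;22;31m[48;2;25;19;28m🬎[38;2;28;22;31m[48;2;25;19;28m🬎[38;2;28;22;31m[48;2;25;19;28m🬎[38;2;28;22;31m[48;2;25;19;28m🬎[38;2;26;20;29m[48;2;5;19;16m🬺[38;2;5;19;16m[48;2;26;20;29m🬂[38;2;28;22;31m[48;2;25;19;28m🬎[38;2;28;22;31m[48;2;25;19;28m🬎[38;2;28;22;31m[48;2;25;19;28m🬎[38;2;28;22;31m[48;2;25;19;28m🬎[0m
[38;2;23;17;26m[48;2;20;14;23m🬂[38;2;23;17;26m[48;2;20;14;23m🬂[38;2;23;17;26m[48;2;20;14;23m🬂[38;2;23;17;26m[48;2;20;14;23m🬂[38;2;23;17;26m[48;2;20;14;23m🬂[38;2;23;17;26m[48;2;20;14;23m🬂[38;2;23;17;26m[48;2;20;14;23m🬂[38;2;23;17;26m[48;2;20;14;23m🬂[38;2;23;17;26m[48;2;20;14;23m🬂[38;2;23;17;26m[48;2;20;14;23m🬂[0m
</frame>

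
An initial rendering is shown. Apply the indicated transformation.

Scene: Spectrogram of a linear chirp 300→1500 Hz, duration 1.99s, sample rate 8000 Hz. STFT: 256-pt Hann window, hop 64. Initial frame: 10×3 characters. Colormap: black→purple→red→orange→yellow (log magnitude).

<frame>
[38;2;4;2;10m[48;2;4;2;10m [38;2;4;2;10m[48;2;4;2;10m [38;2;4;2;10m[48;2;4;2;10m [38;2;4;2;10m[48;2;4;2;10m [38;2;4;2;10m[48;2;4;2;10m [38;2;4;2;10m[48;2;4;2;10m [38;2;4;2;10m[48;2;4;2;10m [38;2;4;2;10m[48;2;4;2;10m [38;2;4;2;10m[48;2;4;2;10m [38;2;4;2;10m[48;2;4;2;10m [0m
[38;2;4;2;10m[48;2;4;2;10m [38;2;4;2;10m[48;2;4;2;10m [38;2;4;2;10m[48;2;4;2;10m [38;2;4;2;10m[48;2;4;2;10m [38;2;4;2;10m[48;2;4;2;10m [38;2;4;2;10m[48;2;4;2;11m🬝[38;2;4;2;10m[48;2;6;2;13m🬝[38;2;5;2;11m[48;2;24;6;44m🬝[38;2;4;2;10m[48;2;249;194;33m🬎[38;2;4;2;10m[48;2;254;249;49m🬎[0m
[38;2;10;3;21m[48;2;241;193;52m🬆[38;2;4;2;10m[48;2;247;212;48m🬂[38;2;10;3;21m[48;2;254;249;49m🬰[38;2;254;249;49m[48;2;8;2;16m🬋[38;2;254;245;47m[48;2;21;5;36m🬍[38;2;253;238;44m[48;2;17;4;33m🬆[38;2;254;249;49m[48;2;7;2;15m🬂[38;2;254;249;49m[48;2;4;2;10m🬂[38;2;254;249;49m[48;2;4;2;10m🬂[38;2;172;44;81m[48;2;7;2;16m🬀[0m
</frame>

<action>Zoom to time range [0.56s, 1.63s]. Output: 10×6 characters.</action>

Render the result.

<frame>
[38;2;4;2;10m[48;2;4;2;10m [38;2;4;2;10m[48;2;4;2;10m [38;2;4;2;10m[48;2;4;2;10m [38;2;4;2;10m[48;2;4;2;10m [38;2;4;2;10m[48;2;4;2;10m [38;2;4;2;10m[48;2;4;2;10m [38;2;4;2;10m[48;2;4;2;10m [38;2;4;2;10m[48;2;4;2;10m [38;2;4;2;10m[48;2;4;2;10m [38;2;4;2;10m[48;2;4;2;10m [0m
[38;2;4;2;10m[48;2;4;2;10m [38;2;4;2;10m[48;2;4;2;10m [38;2;4;2;10m[48;2;4;2;10m [38;2;4;2;10m[48;2;4;2;10m [38;2;4;2;10m[48;2;4;2;10m [38;2;4;2;10m[48;2;4;2;10m [38;2;4;2;10m[48;2;4;2;10m [38;2;4;2;10m[48;2;4;2;10m [38;2;4;2;10m[48;2;4;2;10m [38;2;4;2;10m[48;2;4;2;10m [0m
[38;2;4;2;10m[48;2;4;2;10m [38;2;4;2;10m[48;2;4;2;10m [38;2;4;2;10m[48;2;4;2;10m [38;2;4;2;10m[48;2;4;2;10m [38;2;4;2;10m[48;2;4;2;10m [38;2;4;2;10m[48;2;4;2;10m [38;2;4;2;10m[48;2;4;2;10m [38;2;4;2;10m[48;2;4;2;10m [38;2;4;2;10m[48;2;4;2;10m [38;2;4;2;10m[48;2;4;2;10m [0m
[38;2;4;2;10m[48;2;4;2;10m [38;2;4;2;10m[48;2;4;2;10m [38;2;4;2;10m[48;2;4;2;10m [38;2;4;2;10m[48;2;4;2;10m [38;2;4;2;10m[48;2;4;2;10m [38;2;4;2;10m[48;2;4;2;11m🬝[38;2;4;2;10m[48;2;5;2;11m🬎[38;2;4;2;10m[48;2;6;2;14m🬎[38;2;4;2;10m[48;2;11;3;22m🬎[38;2;7;2;16m[48;2;49;11;85m🬝[0m
[38;2;5;2;12m[48;2;254;241;46m🬎[38;2;7;2;16m[48;2;254;249;49m🬎[38;2;19;5;36m[48;2;254;249;49m🬎[38;2;5;2;12m[48;2;245;205;47m🬂[38;2;69;18;38m[48;2;253;242;46m🬡[38;2;25;6;46m[48;2;254;249;49m🬰[38;2;240;193;52m[48;2;21;5;39m🬍[38;2;253;239;45m[48;2;6;2;14m🬎[38;2;238;187;56m[48;2;19;5;35m🬆[38;2;254;249;49m[48;2;10;3;21m🬂[0m
[38;2;253;237;44m[48;2;5;2;11m🬂[38;2;212;76;62m[48;2;12;3;23m🬀[38;2;22;5;41m[48;2;5;2;13m🬀[38;2;9;3;18m[48;2;4;2;10m🬀[38;2;5;2;12m[48;2;4;2;10m🬂[38;2;4;2;11m[48;2;4;2;10m🬂[38;2;4;2;10m[48;2;4;2;10m [38;2;4;2;10m[48;2;4;2;10m [38;2;4;2;10m[48;2;4;2;10m [38;2;4;2;10m[48;2;4;2;10m [0m
</frame>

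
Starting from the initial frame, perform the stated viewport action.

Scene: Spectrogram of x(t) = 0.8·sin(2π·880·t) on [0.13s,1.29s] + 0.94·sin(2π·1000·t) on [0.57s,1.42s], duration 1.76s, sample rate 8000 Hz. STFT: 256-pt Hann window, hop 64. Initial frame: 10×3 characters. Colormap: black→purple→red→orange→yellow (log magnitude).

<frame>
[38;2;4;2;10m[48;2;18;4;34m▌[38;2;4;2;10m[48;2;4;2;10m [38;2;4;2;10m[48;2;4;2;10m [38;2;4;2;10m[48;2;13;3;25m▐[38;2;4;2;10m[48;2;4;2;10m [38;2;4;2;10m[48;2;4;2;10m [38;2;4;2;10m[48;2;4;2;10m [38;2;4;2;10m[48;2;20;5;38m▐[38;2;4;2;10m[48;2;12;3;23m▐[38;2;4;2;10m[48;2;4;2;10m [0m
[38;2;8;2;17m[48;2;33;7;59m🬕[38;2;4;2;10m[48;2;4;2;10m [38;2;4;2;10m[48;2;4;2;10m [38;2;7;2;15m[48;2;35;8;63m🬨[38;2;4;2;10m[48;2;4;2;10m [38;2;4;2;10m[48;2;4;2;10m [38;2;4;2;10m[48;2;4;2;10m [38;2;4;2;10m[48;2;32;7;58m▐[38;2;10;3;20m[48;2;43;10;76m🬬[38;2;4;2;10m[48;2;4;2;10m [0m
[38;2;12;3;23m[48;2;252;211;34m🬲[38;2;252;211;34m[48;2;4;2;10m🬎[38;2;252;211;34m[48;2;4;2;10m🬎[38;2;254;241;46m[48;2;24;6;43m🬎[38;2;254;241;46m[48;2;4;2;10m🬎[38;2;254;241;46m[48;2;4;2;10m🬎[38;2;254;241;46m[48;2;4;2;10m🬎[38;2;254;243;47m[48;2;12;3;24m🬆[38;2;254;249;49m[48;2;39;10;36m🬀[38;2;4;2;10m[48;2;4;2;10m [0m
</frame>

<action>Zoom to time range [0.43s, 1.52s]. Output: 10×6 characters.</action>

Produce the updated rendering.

<frame>
[38;2;4;2;10m[48;2;4;2;10m [38;2;11;3;22m[48;2;4;2;10m▌[38;2;4;2;10m[48;2;4;2;10m [38;2;4;2;10m[48;2;4;2;10m [38;2;4;2;10m[48;2;4;2;10m [38;2;4;2;10m[48;2;4;2;10m [38;2;4;2;10m[48;2;4;2;10m [38;2;4;2;10m[48;2;6;2;14m▌[38;2;4;2;10m[48;2;18;5;34m▐[38;2;4;2;10m[48;2;12;3;23m▐[0m
[38;2;4;2;10m[48;2;4;2;10m [38;2;4;2;10m[48;2;12;3;24m▐[38;2;4;2;10m[48;2;4;2;10m [38;2;4;2;10m[48;2;4;2;10m [38;2;4;2;10m[48;2;4;2;10m [38;2;4;2;10m[48;2;4;2;10m [38;2;4;2;10m[48;2;4;2;10m [38;2;4;2;10m[48;2;6;2;14m▌[38;2;4;2;10m[48;2;19;5;36m▐[38;2;4;2;10m[48;2;13;3;26m▐[0m
[38;2;4;2;10m[48;2;4;2;10m [38;2;4;2;10m[48;2;16;4;31m▐[38;2;4;2;10m[48;2;4;2;10m [38;2;4;2;10m[48;2;4;2;10m [38;2;4;2;10m[48;2;4;2;10m [38;2;4;2;10m[48;2;4;2;10m [38;2;4;2;10m[48;2;4;2;10m [38;2;4;2;10m[48;2;7;2;15m▌[38;2;4;2;10m[48;2;23;5;42m▐[38;2;4;2;10m[48;2;18;4;34m▐[0m
[38;2;4;2;10m[48;2;4;2;10m [38;2;8;3;18m[48;2;36;8;65m🬨[38;2;4;2;10m[48;2;4;2;10m [38;2;4;2;10m[48;2;4;2;10m [38;2;4;2;10m[48;2;4;2;10m [38;2;4;2;10m[48;2;4;2;10m [38;2;4;2;10m[48;2;4;2;10m [38;2;4;2;10m[48;2;9;2;19m▌[38;2;4;2;10m[48;2;33;8;59m▐[38;2;4;2;10m[48;2;34;8;61m▐[0m
[38;2;4;2;11m[48;2;252;211;34m🬂[38;2;69;17;47m[48;2;254;241;46m🬂[38;2;5;2;12m[48;2;254;241;46m🬂[38;2;4;2;11m[48;2;254;241;46m🬂[38;2;5;2;12m[48;2;254;241;46m🬂[38;2;4;2;11m[48;2;254;241;46m🬂[38;2;5;2;12m[48;2;254;241;46m🬂[38;2;11;3;22m[48;2;254;241;46m🬂[38;2;24;6;37m[48;2;253;234;43m🬡[38;2;65;17;39m[48;2;254;249;49m🬸[0m
[38;2;4;2;11m[48;2;4;2;10m🬂[38;2;42;9;74m[48;2;4;2;10m▌[38;2;4;2;11m[48;2;4;2;10m🬂[38;2;4;2;11m[48;2;4;2;10m🬂[38;2;4;2;11m[48;2;4;2;10m🬂[38;2;4;2;11m[48;2;4;2;10m🬂[38;2;4;2;11m[48;2;4;2;10m🬂[38;2;15;4;28m[48;2;5;2;12m🬁[38;2;38;8;67m[48;2;6;2;14m🬄[38;2;47;11;78m[48;2;4;2;10m▌[0m
</frame>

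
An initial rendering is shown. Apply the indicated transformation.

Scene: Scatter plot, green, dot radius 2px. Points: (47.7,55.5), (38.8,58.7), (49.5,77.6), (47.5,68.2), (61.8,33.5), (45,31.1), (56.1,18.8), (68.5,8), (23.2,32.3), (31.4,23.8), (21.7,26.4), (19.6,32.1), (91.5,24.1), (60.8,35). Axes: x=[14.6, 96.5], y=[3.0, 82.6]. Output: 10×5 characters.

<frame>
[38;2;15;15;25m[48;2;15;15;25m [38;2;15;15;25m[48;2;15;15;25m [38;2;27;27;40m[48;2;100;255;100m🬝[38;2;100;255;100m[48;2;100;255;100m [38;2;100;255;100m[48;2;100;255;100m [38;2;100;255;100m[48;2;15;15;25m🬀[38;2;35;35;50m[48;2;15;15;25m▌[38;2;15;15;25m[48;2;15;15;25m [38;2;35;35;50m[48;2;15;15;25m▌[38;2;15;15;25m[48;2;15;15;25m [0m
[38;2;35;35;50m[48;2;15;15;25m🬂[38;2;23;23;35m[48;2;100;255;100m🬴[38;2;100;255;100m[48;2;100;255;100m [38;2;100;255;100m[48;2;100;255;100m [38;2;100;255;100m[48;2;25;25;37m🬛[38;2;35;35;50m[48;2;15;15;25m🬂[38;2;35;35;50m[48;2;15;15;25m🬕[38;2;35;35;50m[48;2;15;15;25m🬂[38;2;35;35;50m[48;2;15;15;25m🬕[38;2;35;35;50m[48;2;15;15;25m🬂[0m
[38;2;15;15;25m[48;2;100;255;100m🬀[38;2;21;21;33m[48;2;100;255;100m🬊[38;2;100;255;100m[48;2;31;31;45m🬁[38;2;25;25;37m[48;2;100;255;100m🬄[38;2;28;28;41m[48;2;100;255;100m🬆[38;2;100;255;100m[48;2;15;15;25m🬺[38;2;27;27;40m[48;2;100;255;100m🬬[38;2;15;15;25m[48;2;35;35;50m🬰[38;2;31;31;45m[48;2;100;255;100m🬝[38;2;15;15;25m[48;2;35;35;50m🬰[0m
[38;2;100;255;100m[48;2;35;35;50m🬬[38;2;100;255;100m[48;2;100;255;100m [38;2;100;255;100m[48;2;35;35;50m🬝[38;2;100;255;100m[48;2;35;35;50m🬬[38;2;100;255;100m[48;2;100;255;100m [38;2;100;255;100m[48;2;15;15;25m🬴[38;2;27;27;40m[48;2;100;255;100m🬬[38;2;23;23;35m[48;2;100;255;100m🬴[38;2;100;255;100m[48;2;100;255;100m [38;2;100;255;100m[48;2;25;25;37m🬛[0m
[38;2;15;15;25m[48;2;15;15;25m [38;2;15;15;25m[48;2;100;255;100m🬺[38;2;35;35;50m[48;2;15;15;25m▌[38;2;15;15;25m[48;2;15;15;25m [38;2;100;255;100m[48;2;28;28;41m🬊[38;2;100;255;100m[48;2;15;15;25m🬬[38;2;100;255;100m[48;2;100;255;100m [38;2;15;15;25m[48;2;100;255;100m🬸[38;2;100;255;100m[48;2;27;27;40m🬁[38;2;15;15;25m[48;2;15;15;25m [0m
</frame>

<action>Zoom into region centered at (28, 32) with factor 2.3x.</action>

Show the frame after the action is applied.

<frame>
[38;2;15;15;25m[48;2;15;15;25m [38;2;15;15;25m[48;2;15;15;25m [38;2;35;35;50m[48;2;15;15;25m▌[38;2;15;15;25m[48;2;15;15;25m [38;2;35;35;50m[48;2;15;15;25m▌[38;2;15;15;25m[48;2;15;15;25m [38;2;35;35;50m[48;2;15;15;25m▌[38;2;15;15;25m[48;2;15;15;25m [38;2;35;35;50m[48;2;15;15;25m▌[38;2;15;15;25m[48;2;15;15;25m [0m
[38;2;35;35;50m[48;2;15;15;25m🬂[38;2;35;35;50m[48;2;15;15;25m🬂[38;2;35;35;50m[48;2;100;255;100m🬆[38;2;100;255;100m[48;2;28;28;41m🬱[38;2;35;35;50m[48;2;15;15;25m🬕[38;2;35;35;50m[48;2;15;15;25m🬂[38;2;35;35;50m[48;2;15;15;25m🬕[38;2;35;35;50m[48;2;15;15;25m🬂[38;2;35;35;50m[48;2;15;15;25m🬕[38;2;23;23;35m[48;2;100;255;100m🬬[0m
[38;2;15;15;25m[48;2;35;35;50m🬰[38;2;23;23;35m[48;2;100;255;100m🬺[38;2;100;255;100m[48;2;35;35;50m🬬[38;2;100;255;100m[48;2;100;255;100m [38;2;100;255;100m[48;2;27;27;40m🬀[38;2;23;23;35m[48;2;100;255;100m🬝[38;2;35;35;50m[48;2;15;15;25m🬛[38;2;15;15;25m[48;2;35;35;50m🬰[38;2;35;35;50m[48;2;100;255;100m🬐[38;2;100;255;100m[48;2;100;255;100m [0m
[38;2;15;15;25m[48;2;35;35;50m🬎[38;2;15;15;25m[48;2;35;35;50m🬎[38;2;100;255;100m[48;2;35;35;50m🬊[38;2;100;255;100m[48;2;35;35;50m🬝[38;2;100;255;100m[48;2;30;30;43m🬈[38;2;100;255;100m[48;2;100;255;100m [38;2;100;255;100m[48;2;25;25;37m🬛[38;2;15;15;25m[48;2;35;35;50m🬎[38;2;35;35;50m[48;2;15;15;25m🬲[38;2;100;255;100m[48;2;23;23;35m🬀[0m
[38;2;15;15;25m[48;2;15;15;25m [38;2;15;15;25m[48;2;15;15;25m [38;2;35;35;50m[48;2;15;15;25m▌[38;2;15;15;25m[48;2;15;15;25m [38;2;35;35;50m[48;2;15;15;25m▌[38;2;15;15;25m[48;2;100;255;100m🬺[38;2;35;35;50m[48;2;15;15;25m▌[38;2;15;15;25m[48;2;15;15;25m [38;2;35;35;50m[48;2;15;15;25m▌[38;2;15;15;25m[48;2;15;15;25m [0m
</frame>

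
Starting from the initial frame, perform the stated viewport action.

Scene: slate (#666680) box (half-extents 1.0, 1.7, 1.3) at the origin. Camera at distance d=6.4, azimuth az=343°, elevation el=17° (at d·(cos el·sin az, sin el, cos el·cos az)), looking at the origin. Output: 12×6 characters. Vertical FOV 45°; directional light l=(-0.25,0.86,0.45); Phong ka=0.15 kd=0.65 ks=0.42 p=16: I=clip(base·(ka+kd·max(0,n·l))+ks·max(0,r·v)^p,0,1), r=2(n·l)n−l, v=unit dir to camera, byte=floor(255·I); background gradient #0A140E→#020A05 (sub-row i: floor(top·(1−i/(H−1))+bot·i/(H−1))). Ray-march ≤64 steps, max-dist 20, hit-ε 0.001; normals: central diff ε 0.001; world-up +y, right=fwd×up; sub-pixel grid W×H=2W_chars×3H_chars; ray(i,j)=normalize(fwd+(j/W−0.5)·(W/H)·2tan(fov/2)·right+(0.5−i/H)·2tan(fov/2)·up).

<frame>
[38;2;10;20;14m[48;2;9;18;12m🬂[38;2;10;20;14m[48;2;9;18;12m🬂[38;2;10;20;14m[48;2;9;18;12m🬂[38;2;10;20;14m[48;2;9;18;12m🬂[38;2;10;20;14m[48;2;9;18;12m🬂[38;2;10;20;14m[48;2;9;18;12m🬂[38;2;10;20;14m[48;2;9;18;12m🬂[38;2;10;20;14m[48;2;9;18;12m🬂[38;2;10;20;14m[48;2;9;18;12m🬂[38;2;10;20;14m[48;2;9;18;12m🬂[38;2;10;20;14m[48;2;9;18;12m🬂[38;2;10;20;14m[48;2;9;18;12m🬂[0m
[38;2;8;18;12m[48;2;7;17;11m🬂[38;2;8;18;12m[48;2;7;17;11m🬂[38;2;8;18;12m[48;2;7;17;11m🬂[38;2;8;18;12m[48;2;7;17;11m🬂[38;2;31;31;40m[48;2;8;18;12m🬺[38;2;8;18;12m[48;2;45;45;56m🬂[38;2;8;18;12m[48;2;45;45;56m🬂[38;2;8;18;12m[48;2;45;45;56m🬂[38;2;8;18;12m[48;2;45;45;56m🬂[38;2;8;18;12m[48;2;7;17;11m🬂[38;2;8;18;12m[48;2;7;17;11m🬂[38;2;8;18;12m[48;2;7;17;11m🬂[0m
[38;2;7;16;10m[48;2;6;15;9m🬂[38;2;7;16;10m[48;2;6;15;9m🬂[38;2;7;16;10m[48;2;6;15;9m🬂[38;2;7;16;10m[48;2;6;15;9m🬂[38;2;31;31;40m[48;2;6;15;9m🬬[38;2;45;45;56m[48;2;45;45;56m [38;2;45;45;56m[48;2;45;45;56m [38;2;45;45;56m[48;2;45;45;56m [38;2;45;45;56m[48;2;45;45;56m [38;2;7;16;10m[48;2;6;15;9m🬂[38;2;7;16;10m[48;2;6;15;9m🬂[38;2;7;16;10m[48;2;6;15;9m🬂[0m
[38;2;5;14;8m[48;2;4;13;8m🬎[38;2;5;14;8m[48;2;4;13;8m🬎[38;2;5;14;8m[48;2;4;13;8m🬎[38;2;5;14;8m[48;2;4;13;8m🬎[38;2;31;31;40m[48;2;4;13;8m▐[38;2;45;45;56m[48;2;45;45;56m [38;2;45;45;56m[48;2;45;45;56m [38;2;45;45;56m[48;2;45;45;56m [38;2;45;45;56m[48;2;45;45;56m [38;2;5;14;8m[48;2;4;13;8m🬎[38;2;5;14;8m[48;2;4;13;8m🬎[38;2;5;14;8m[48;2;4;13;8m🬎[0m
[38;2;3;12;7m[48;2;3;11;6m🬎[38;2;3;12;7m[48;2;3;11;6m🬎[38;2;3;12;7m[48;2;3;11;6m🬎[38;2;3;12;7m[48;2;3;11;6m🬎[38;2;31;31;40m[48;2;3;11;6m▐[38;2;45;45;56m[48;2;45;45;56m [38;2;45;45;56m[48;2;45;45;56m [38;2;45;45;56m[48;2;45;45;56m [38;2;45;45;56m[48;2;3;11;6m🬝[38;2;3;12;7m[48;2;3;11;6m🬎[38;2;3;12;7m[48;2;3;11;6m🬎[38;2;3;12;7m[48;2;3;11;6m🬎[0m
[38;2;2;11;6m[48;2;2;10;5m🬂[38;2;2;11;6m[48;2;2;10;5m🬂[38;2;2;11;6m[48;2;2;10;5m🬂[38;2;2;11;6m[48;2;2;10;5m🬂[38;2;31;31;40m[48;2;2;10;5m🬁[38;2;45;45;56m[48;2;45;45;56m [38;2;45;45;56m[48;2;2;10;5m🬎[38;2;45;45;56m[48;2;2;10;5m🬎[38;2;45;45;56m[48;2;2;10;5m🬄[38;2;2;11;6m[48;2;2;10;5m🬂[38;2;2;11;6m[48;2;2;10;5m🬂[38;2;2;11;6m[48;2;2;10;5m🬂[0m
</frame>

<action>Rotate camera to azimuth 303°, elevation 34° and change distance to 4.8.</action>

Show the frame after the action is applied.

<frame>
[38;2;10;20;14m[48;2;9;18;12m🬂[38;2;9;19;13m[48;2;31;31;40m🬝[38;2;20;25;27m[48;2;72;72;90m🬰[38;2;10;20;14m[48;2;72;72;90m🬂[38;2;72;72;90m[48;2;72;72;90m [38;2;72;72;90m[48;2;72;72;90m [38;2;72;72;90m[48;2;72;72;90m [38;2;72;72;90m[48;2;10;20;14m🬺[38;2;10;20;14m[48;2;72;72;90m🬂[38;2;10;20;14m[48;2;72;72;90m🬂[38;2;58;58;73m[48;2;9;19;13m🬓[38;2;10;20;14m[48;2;9;18;12m🬂[0m
[38;2;8;18;12m[48;2;7;17;11m🬂[38;2;31;31;40m[48;2;7;17;11m🬁[38;2;31;31;40m[48;2;31;31;40m [38;2;31;31;40m[48;2;31;31;40m [38;2;31;31;40m[48;2;31;31;40m [38;2;31;31;40m[48;2;72;72;90m🬺[38;2;72;72;90m[48;2;31;31;40m🬂[38;2;72;72;90m[48;2;31;31;40m🬊[38;2;72;72;90m[48;2;38;38;48m🬎[38;2;72;72;90m[48;2;45;45;56m🬀[38;2;45;45;56m[48;2;7;17;11m▌[38;2;8;18;12m[48;2;7;17;11m🬂[0m
[38;2;7;16;10m[48;2;6;15;9m🬂[38;2;7;16;10m[48;2;6;15;9m🬂[38;2;31;31;40m[48;2;6;15;9m🬬[38;2;31;31;40m[48;2;31;31;40m [38;2;31;31;40m[48;2;31;31;40m [38;2;31;31;40m[48;2;31;31;40m [38;2;31;31;40m[48;2;31;31;40m [38;2;31;31;40m[48;2;31;31;40m [38;2;31;31;40m[48;2;45;45;56m▌[38;2;45;45;56m[48;2;45;45;56m [38;2;7;16;10m[48;2;6;15;9m🬂[38;2;7;16;10m[48;2;6;15;9m🬂[0m
[38;2;5;14;8m[48;2;4;13;8m🬎[38;2;5;14;8m[48;2;4;13;8m🬎[38;2;31;31;40m[48;2;4;13;8m▐[38;2;31;31;40m[48;2;31;31;40m [38;2;31;31;40m[48;2;31;31;40m [38;2;31;31;40m[48;2;31;31;40m [38;2;31;31;40m[48;2;31;31;40m [38;2;31;31;40m[48;2;31;31;40m [38;2;31;31;40m[48;2;45;45;56m🬀[38;2;45;45;56m[48;2;4;13;8m🬕[38;2;5;14;8m[48;2;4;13;8m🬎[38;2;5;14;8m[48;2;4;13;8m🬎[0m
[38;2;3;12;7m[48;2;3;11;6m🬎[38;2;3;12;7m[48;2;3;11;6m🬎[38;2;3;12;7m[48;2;3;11;6m🬎[38;2;31;31;40m[48;2;31;31;40m [38;2;31;31;40m[48;2;31;31;40m [38;2;31;31;40m[48;2;31;31;40m [38;2;31;31;40m[48;2;31;31;40m [38;2;31;31;40m[48;2;31;31;40m [38;2;45;45;56m[48;2;45;45;56m [38;2;45;45;56m[48;2;3;11;6m▌[38;2;3;12;7m[48;2;3;11;6m🬎[38;2;3;12;7m[48;2;3;11;6m🬎[0m
[38;2;2;11;6m[48;2;2;10;5m🬂[38;2;2;11;6m[48;2;2;10;5m🬂[38;2;2;11;6m[48;2;2;10;5m🬂[38;2;31;31;40m[48;2;2;10;5m🬁[38;2;31;31;40m[48;2;2;10;5m🬎[38;2;31;31;40m[48;2;31;31;40m [38;2;31;31;40m[48;2;31;31;40m [38;2;31;31;40m[48;2;31;31;40m [38;2;45;45;56m[48;2;2;10;5m🬕[38;2;2;11;6m[48;2;2;10;5m🬂[38;2;2;11;6m[48;2;2;10;5m🬂[38;2;2;11;6m[48;2;2;10;5m🬂[0m
</frame>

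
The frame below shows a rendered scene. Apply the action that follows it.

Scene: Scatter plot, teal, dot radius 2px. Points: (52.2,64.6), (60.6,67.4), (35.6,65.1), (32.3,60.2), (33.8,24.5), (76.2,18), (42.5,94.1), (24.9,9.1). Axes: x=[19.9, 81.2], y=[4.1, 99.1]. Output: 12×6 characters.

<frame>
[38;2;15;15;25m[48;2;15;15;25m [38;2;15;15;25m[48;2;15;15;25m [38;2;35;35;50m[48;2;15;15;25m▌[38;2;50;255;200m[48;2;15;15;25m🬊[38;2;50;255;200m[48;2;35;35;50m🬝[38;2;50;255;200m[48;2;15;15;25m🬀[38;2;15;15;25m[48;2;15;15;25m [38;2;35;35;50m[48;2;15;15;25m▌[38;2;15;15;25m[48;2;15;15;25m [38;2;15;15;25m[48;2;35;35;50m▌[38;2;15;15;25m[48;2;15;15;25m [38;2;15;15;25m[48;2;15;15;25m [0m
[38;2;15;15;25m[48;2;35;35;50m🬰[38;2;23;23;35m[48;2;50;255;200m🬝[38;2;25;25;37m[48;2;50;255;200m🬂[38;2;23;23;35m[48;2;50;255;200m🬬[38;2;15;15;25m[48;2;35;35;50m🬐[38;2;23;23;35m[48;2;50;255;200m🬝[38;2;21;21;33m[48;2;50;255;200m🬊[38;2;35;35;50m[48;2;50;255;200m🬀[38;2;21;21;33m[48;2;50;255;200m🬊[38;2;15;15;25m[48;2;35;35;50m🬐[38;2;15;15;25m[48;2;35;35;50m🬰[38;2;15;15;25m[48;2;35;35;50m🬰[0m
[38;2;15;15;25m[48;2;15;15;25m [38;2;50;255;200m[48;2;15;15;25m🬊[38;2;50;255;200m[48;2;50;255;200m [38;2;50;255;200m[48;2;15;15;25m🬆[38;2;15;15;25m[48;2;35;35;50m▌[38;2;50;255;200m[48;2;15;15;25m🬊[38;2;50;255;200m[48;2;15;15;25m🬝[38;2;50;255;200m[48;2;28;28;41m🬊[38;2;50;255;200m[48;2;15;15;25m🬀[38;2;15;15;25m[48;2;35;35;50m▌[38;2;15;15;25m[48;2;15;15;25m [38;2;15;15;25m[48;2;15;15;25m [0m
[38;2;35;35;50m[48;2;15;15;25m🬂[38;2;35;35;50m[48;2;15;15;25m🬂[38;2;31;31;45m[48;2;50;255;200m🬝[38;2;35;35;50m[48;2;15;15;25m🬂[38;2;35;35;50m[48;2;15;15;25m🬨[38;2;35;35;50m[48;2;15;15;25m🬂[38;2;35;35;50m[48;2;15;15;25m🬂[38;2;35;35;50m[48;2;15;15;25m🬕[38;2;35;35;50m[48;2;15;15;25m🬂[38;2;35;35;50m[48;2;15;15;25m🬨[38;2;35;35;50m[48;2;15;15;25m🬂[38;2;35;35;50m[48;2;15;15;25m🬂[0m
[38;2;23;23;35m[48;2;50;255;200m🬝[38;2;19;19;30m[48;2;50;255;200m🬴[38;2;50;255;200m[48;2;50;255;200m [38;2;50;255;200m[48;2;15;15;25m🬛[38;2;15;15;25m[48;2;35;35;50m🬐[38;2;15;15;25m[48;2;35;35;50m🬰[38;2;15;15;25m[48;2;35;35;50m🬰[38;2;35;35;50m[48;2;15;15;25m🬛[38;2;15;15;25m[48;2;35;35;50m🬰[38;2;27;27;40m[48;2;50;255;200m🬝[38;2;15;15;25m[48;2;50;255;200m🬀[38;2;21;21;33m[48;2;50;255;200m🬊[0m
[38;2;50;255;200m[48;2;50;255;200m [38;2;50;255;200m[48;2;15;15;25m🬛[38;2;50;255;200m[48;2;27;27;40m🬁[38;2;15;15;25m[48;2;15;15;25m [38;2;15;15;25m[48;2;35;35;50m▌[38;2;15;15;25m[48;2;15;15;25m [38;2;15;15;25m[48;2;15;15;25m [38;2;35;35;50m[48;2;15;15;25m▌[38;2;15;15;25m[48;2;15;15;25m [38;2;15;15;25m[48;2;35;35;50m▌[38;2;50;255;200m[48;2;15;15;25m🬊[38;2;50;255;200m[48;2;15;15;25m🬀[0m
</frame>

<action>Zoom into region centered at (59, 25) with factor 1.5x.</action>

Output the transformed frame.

<frame>
[38;2;15;15;25m[48;2;15;15;25m [38;2;15;15;25m[48;2;15;15;25m [38;2;35;35;50m[48;2;15;15;25m▌[38;2;15;15;25m[48;2;15;15;25m [38;2;15;15;25m[48;2;35;35;50m▌[38;2;15;15;25m[48;2;15;15;25m [38;2;15;15;25m[48;2;15;15;25m [38;2;35;35;50m[48;2;15;15;25m▌[38;2;15;15;25m[48;2;15;15;25m [38;2;15;15;25m[48;2;35;35;50m▌[38;2;15;15;25m[48;2;15;15;25m [38;2;15;15;25m[48;2;15;15;25m [0m
[38;2;15;15;25m[48;2;35;35;50m🬰[38;2;15;15;25m[48;2;35;35;50m🬰[38;2;35;35;50m[48;2;15;15;25m🬛[38;2;15;15;25m[48;2;35;35;50m🬰[38;2;15;15;25m[48;2;35;35;50m🬐[38;2;15;15;25m[48;2;35;35;50m🬰[38;2;15;15;25m[48;2;35;35;50m🬰[38;2;35;35;50m[48;2;15;15;25m🬛[38;2;15;15;25m[48;2;35;35;50m🬰[38;2;15;15;25m[48;2;35;35;50m🬐[38;2;15;15;25m[48;2;35;35;50m🬰[38;2;15;15;25m[48;2;35;35;50m🬰[0m
[38;2;15;15;25m[48;2;15;15;25m [38;2;15;15;25m[48;2;15;15;25m [38;2;35;35;50m[48;2;15;15;25m▌[38;2;15;15;25m[48;2;15;15;25m [38;2;15;15;25m[48;2;35;35;50m▌[38;2;15;15;25m[48;2;15;15;25m [38;2;15;15;25m[48;2;15;15;25m [38;2;35;35;50m[48;2;15;15;25m▌[38;2;15;15;25m[48;2;15;15;25m [38;2;15;15;25m[48;2;35;35;50m▌[38;2;15;15;25m[48;2;50;255;200m🬝[38;2;15;15;25m[48;2;15;15;25m [0m
[38;2;35;35;50m[48;2;15;15;25m🬂[38;2;35;35;50m[48;2;15;15;25m🬂[38;2;35;35;50m[48;2;15;15;25m🬕[38;2;35;35;50m[48;2;15;15;25m🬂[38;2;35;35;50m[48;2;15;15;25m🬨[38;2;35;35;50m[48;2;15;15;25m🬂[38;2;35;35;50m[48;2;15;15;25m🬂[38;2;35;35;50m[48;2;15;15;25m🬕[38;2;35;35;50m[48;2;15;15;25m🬂[38;2;27;27;40m[48;2;50;255;200m🬴[38;2;50;255;200m[48;2;50;255;200m [38;2;50;255;200m[48;2;25;25;37m🬛[0m
[38;2;15;15;25m[48;2;35;35;50m🬰[38;2;15;15;25m[48;2;35;35;50m🬰[38;2;35;35;50m[48;2;15;15;25m🬛[38;2;15;15;25m[48;2;35;35;50m🬰[38;2;15;15;25m[48;2;35;35;50m🬐[38;2;15;15;25m[48;2;35;35;50m🬰[38;2;15;15;25m[48;2;35;35;50m🬰[38;2;35;35;50m[48;2;15;15;25m🬛[38;2;15;15;25m[48;2;35;35;50m🬰[38;2;15;15;25m[48;2;35;35;50m🬐[38;2;23;23;35m[48;2;50;255;200m🬺[38;2;15;15;25m[48;2;35;35;50m🬰[0m
[38;2;15;15;25m[48;2;15;15;25m [38;2;15;15;25m[48;2;15;15;25m [38;2;35;35;50m[48;2;15;15;25m▌[38;2;15;15;25m[48;2;15;15;25m [38;2;15;15;25m[48;2;35;35;50m▌[38;2;15;15;25m[48;2;15;15;25m [38;2;15;15;25m[48;2;15;15;25m [38;2;35;35;50m[48;2;15;15;25m▌[38;2;15;15;25m[48;2;15;15;25m [38;2;15;15;25m[48;2;35;35;50m▌[38;2;15;15;25m[48;2;15;15;25m [38;2;15;15;25m[48;2;15;15;25m [0m
</frame>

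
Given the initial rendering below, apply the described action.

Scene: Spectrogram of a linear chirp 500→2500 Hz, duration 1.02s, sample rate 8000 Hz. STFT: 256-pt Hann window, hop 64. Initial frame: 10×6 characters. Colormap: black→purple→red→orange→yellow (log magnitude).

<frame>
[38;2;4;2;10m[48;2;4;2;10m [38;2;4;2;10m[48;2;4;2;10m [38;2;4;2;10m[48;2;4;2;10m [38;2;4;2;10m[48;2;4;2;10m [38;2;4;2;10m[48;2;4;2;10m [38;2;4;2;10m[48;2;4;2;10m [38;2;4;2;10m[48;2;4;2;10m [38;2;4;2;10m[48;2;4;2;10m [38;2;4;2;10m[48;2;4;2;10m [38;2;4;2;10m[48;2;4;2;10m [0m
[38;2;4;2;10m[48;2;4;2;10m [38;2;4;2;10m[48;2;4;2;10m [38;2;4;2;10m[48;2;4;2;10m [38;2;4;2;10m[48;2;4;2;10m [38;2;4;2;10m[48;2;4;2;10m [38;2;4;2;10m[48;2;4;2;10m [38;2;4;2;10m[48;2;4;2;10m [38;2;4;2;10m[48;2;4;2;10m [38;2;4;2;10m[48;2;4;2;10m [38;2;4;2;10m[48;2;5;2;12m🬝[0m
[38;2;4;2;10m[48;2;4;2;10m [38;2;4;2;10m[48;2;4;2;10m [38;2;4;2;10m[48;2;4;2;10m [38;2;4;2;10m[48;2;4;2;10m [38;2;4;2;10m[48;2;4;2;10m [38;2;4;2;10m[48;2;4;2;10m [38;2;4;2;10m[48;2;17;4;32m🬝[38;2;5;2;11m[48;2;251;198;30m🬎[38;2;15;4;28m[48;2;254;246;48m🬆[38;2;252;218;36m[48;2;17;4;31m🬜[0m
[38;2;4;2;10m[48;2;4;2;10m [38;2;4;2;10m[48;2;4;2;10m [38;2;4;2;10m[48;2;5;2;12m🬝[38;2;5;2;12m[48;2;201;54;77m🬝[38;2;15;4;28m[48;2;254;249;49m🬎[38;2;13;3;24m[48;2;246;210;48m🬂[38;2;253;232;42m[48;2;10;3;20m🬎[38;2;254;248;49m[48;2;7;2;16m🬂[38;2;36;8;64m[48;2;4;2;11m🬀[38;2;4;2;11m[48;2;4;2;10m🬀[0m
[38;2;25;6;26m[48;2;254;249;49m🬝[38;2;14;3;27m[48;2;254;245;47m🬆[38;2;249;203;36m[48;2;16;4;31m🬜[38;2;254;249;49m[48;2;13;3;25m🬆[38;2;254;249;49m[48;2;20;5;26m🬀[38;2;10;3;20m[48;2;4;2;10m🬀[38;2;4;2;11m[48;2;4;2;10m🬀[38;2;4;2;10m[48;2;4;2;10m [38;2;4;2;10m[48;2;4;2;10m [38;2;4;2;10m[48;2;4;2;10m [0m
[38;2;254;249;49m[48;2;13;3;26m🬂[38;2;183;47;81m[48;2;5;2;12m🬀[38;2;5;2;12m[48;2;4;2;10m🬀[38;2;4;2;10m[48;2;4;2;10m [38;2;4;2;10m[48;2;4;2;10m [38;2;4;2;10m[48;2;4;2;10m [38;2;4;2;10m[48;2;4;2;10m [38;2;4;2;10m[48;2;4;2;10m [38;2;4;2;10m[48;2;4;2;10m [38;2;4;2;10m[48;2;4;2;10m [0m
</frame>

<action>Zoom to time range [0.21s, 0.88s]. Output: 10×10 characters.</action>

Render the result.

<frame>
[38;2;4;2;10m[48;2;4;2;10m [38;2;4;2;10m[48;2;4;2;10m [38;2;4;2;10m[48;2;4;2;10m [38;2;4;2;10m[48;2;4;2;10m [38;2;4;2;10m[48;2;4;2;10m [38;2;4;2;10m[48;2;4;2;10m [38;2;4;2;10m[48;2;4;2;10m [38;2;4;2;10m[48;2;4;2;10m [38;2;4;2;10m[48;2;4;2;10m [38;2;4;2;10m[48;2;4;2;10m [0m
[38;2;4;2;10m[48;2;4;2;10m [38;2;4;2;10m[48;2;4;2;10m [38;2;4;2;10m[48;2;4;2;10m [38;2;4;2;10m[48;2;4;2;10m [38;2;4;2;10m[48;2;4;2;10m [38;2;4;2;10m[48;2;4;2;10m [38;2;4;2;10m[48;2;4;2;10m [38;2;4;2;10m[48;2;4;2;10m [38;2;4;2;10m[48;2;4;2;10m [38;2;4;2;10m[48;2;4;2;10m [0m
[38;2;4;2;10m[48;2;4;2;10m [38;2;4;2;10m[48;2;4;2;10m [38;2;4;2;10m[48;2;4;2;10m [38;2;4;2;10m[48;2;4;2;10m [38;2;4;2;10m[48;2;4;2;10m [38;2;4;2;10m[48;2;4;2;10m [38;2;4;2;10m[48;2;4;2;10m [38;2;4;2;10m[48;2;4;2;10m [38;2;4;2;10m[48;2;4;2;10m [38;2;4;2;10m[48;2;4;2;10m [0m
[38;2;4;2;10m[48;2;4;2;10m [38;2;4;2;10m[48;2;4;2;10m [38;2;4;2;10m[48;2;4;2;10m [38;2;4;2;10m[48;2;4;2;10m [38;2;4;2;10m[48;2;4;2;10m [38;2;4;2;10m[48;2;4;2;10m [38;2;4;2;10m[48;2;4;2;10m [38;2;4;2;10m[48;2;4;2;10m [38;2;4;2;10m[48;2;4;2;10m [38;2;4;2;10m[48;2;6;2;13m🬝[0m
[38;2;4;2;10m[48;2;4;2;10m [38;2;4;2;10m[48;2;4;2;10m [38;2;4;2;10m[48;2;4;2;10m [38;2;4;2;10m[48;2;4;2;10m [38;2;4;2;10m[48;2;4;2;10m [38;2;4;2;10m[48;2;4;2;11m🬝[38;2;4;2;10m[48;2;7;2;15m🬝[38;2;6;2;14m[48;2;64;15;89m🬝[38;2;11;3;22m[48;2;253;236;44m🬎[38;2;17;4;33m[48;2;245;209;50m🬂[0m
[38;2;4;2;10m[48;2;4;2;10m [38;2;4;2;10m[48;2;4;2;10m [38;2;4;2;10m[48;2;4;2;11m🬝[38;2;4;2;10m[48;2;6;2;14m🬝[38;2;6;2;14m[48;2;54;12;89m🬝[38;2;20;5;35m[48;2;253;234;43m🬎[38;2;37;8;57m[48;2;253;233;43m🬂[38;2;253;233;42m[48;2;31;7;55m🬎[38;2;253;231;42m[48;2;17;4;33m🬂[38;2;48;11;84m[48;2;6;2;13m🬀[0m
[38;2;4;2;10m[48;2;8;2;16m🬝[38;2;8;2;17m[48;2;209;71;66m🬝[38;2;11;3;23m[48;2;239;190;54m🬆[38;2;23;5;41m[48;2;237;180;53m🬀[38;2;243;205;52m[48;2;16;4;30m🬎[38;2;253;233;43m[48;2;10;3;20m🬂[38;2;51;11;89m[48;2;5;2;13m🬀[38;2;6;2;14m[48;2;4;2;10m🬀[38;2;4;2;10m[48;2;4;2;10m [38;2;4;2;10m[48;2;4;2;10m [0m
[38;2;44;10;63m[48;2;241;184;45m🬟[38;2;244;208;50m[48;2;10;3;20m🬎[38;2;235;166;53m[48;2;10;3;21m🬂[38;2;24;6;44m[48;2;5;2;12m🬀[38;2;5;2;13m[48;2;4;2;10m🬀[38;2;4;2;10m[48;2;4;2;10m [38;2;4;2;10m[48;2;4;2;10m [38;2;4;2;10m[48;2;4;2;10m [38;2;4;2;10m[48;2;4;2;10m [38;2;4;2;10m[48;2;4;2;10m [0m
[38;2;8;2;17m[48;2;4;2;10m🬂[38;2;5;2;12m[48;2;4;2;10m🬀[38;2;4;2;10m[48;2;4;2;10m [38;2;4;2;10m[48;2;4;2;10m [38;2;4;2;10m[48;2;4;2;10m [38;2;4;2;10m[48;2;4;2;10m [38;2;4;2;10m[48;2;4;2;10m [38;2;4;2;10m[48;2;4;2;10m [38;2;4;2;10m[48;2;4;2;10m [38;2;4;2;10m[48;2;4;2;10m [0m
[38;2;4;2;10m[48;2;4;2;10m [38;2;4;2;10m[48;2;4;2;10m [38;2;4;2;10m[48;2;4;2;10m [38;2;4;2;10m[48;2;4;2;10m [38;2;4;2;10m[48;2;4;2;10m [38;2;4;2;10m[48;2;4;2;10m [38;2;4;2;10m[48;2;4;2;10m [38;2;4;2;10m[48;2;4;2;10m [38;2;4;2;10m[48;2;4;2;10m [38;2;4;2;10m[48;2;4;2;10m [0m
</frame>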